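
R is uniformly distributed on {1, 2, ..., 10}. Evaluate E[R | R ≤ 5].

Given R ≤ 5, R is equally likely to be any of {1, 2, 3, 4, 5}.
E[R | R ≤ 5] = (1 + 2 + 3 + 4 + 5) / 5 = 3.

3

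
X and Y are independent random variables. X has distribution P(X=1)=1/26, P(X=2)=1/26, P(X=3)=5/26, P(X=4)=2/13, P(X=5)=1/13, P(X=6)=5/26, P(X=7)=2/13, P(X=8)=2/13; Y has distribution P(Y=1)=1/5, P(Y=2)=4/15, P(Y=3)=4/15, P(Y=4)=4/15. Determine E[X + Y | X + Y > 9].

266/25

P(X + Y > 9) = 10/39.
Summing (X+Y)·P(x,y) over outcomes with X + Y > 9 gives 532/195.
E[X + Y | X + Y > 9] = (532/195) / (10/39) = 266/25.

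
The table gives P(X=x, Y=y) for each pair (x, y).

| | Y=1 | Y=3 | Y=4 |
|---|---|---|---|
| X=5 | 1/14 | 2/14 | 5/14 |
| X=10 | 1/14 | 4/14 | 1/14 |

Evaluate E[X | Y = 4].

35/6

P(Y = 4) = 3/7.
Σ X·P over the event = 5·(5/14) + 10·(1/14) = 5/2.
E[X | Y = 4] = (5/2) / (3/7) = 35/6.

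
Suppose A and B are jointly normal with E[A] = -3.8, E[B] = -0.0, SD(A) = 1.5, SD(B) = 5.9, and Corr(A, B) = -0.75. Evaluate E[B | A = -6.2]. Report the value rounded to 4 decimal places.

7.0800

The regression of B on A has slope ρ·σ_B/σ_A and passes through (μ_A, μ_B).
E[B | A=-6.2] = -0.0 + (-0.75)·(5.9/1.5)·(-6.2 − (-3.8)) = -0.0 + (-2.95)·(-2.4) = 7.0800.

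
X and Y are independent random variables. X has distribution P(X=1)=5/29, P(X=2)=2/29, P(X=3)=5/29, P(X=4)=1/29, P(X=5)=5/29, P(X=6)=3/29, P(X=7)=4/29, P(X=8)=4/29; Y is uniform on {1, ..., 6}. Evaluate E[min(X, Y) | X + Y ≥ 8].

359/98

P(X + Y ≥ 8) = 49/87.
Summing min(X,Y)·P(x,y) over outcomes with X + Y ≥ 8 gives 359/174.
E[min(X, Y) | X + Y ≥ 8] = (359/174) / (49/87) = 359/98.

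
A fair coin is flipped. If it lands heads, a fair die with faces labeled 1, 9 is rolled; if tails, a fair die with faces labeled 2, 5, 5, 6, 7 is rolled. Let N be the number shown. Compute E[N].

5

E[N | heads] = (1+9)/2 = 5.
E[N | tails] = (2+5+5+6+7)/5 = 5.
By the law of total expectation,
E[N] = (1/2)·(5) + (1/2)·(5) = 5.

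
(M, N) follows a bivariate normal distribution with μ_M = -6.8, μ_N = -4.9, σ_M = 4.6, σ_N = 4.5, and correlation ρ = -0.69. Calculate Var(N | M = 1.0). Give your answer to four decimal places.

10.6090

Var(N | M=x) = (1 − ρ²)·σ_N².
Var(N | M=1.0) = (4.5)²·(1 − (-0.69)²) = 20.25·0.5239 = 10.6090.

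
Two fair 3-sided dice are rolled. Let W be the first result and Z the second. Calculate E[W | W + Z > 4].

Outcomes with W + Z > 4: (2,3), (3,2), (3,3), each with probability 1/9.
E[W | W + Z > 4] = (2 + 3 + 3) / 3 = 8/3.

8/3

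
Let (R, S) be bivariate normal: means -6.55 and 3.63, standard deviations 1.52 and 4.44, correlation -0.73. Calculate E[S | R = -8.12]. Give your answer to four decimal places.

The regression of S on R has slope ρ·σ_S/σ_R and passes through (μ_R, μ_S).
E[S | R=-8.12] = 3.63 + (-0.73)·(4.44/1.52)·(-8.12 − (-6.55)) = 3.63 + (-2.13237)·(-1.57) = 6.9778.

6.9778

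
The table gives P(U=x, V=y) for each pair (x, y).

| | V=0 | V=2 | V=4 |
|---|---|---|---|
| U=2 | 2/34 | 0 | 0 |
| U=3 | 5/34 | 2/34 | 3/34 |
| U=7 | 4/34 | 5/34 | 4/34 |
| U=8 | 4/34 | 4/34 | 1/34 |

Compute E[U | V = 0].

79/15

P(V = 0) = 15/34.
Σ U·P over the event = 2·(2/34) + 3·(5/34) + 7·(4/34) + 8·(4/34) = 79/34.
E[U | V = 0] = (79/34) / (15/34) = 79/15.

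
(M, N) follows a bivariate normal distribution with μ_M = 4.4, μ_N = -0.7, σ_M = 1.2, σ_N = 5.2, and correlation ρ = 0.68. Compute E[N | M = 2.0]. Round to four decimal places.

-7.7720

E[N | M=x] = μ_N + ρ(σ_N/σ_M)(x − μ_M) for jointly normal variables.
E[N | M=2.0] = -0.7 + (0.68)·(5.2/1.2)·(2.0 − (4.4)) = -0.7 + (2.94667)·(-2.4) = -7.7720.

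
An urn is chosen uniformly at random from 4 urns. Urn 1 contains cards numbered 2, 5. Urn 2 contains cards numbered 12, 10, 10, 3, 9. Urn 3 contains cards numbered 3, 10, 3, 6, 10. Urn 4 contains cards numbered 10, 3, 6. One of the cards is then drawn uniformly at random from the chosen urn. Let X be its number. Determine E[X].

E[X | urn 1] = (2+5)/2 = 7/2.
E[X | urn 2] = (12+10+10+3+9)/5 = 44/5.
E[X | urn 3] = (3+10+3+6+10)/5 = 32/5.
E[X | urn 4] = (10+3+6)/3 = 19/3.
E[X] = (1/4)·(7/2) + (1/4)·(44/5) + (1/4)·(32/5) + (1/4)·(19/3) = 751/120.

751/120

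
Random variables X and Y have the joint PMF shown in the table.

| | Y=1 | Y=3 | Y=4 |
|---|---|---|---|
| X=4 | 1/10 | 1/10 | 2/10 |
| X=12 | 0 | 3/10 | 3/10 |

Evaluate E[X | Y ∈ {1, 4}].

8

P(Y ∈ {1, 4}) = 3/5.
Σ X·P over the event = 4·(1/10) + 4·(2/10) + 12·(3/10) = 24/5.
E[X | Y ∈ {1, 4}] = (24/5) / (3/5) = 8.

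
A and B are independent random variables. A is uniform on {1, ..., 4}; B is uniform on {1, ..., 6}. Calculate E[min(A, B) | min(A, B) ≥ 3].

P(min(A, B) ≥ 3) = 1/3.
Summing min(A,B)·P(x,y) over outcomes with min(A, B) ≥ 3 gives 9/8.
E[min(A, B) | min(A, B) ≥ 3] = (9/8) / (1/3) = 27/8.

27/8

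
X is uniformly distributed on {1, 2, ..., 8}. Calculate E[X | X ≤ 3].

2

Given X ≤ 3, X is equally likely to be any of {1, 2, 3}.
E[X | X ≤ 3] = (1 + 2 + 3) / 3 = 2.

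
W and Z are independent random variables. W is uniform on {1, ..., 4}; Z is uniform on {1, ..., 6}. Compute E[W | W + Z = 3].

3/2

P(W + Z = 3) = 1/12.
Summing W·P(x,y) over outcomes with W + Z = 3 gives 1/8.
E[W | W + Z = 3] = (1/8) / (1/12) = 3/2.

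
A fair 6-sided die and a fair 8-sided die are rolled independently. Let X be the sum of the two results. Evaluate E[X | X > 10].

P(X > 10) = 5/24.
Σ over the event: 11·1/12 + 12·1/16 + 13·1/24 + 14·1/48 = 5/2.
E[X | X > 10] = (5/2) / (5/24) = 12.

12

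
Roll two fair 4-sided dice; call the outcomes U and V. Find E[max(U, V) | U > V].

P(U > V) = 3/8.
Summing max(U,V)·P(x,y) over outcomes with U > V gives 5/4.
E[max(U, V) | U > V] = (5/4) / (3/8) = 10/3.

10/3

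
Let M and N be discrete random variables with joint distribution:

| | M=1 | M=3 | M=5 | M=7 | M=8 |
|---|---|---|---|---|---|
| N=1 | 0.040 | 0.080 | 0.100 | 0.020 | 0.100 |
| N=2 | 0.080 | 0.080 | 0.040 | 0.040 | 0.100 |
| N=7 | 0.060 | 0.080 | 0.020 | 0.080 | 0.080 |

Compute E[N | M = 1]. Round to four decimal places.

3.4444

P(M = 1) = 0.180.
Σ N·P over the event = 1·(0.040) + 2·(0.080) + 7·(0.060) = 0.620.
E[N | M = 1] = (0.620) / (0.180) = 3.4444.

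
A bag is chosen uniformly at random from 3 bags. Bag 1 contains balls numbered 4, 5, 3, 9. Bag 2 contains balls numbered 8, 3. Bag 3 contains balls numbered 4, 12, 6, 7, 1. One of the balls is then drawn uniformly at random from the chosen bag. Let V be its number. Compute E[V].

E[V | bag 1] = (4+5+3+9)/4 = 21/4.
E[V | bag 2] = (8+3)/2 = 11/2.
E[V | bag 3] = (4+12+6+7+1)/5 = 6.
E[V] = (1/3)·(21/4) + (1/3)·(11/2) + (1/3)·(6) = 67/12.

67/12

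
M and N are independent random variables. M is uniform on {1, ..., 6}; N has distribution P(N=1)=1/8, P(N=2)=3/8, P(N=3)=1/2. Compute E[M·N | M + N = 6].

P(M + N = 6) = 1/6.
Summing MN·P(x,y) over outcomes with M + N = 6 gives 65/48.
E[M·N | M + N = 6] = (65/48) / (1/6) = 65/8.

65/8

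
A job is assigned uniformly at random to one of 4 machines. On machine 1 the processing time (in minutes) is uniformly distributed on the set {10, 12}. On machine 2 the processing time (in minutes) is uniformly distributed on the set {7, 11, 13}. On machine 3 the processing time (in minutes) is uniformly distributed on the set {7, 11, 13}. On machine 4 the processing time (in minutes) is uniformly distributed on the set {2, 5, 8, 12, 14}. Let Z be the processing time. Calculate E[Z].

299/30

E[Z | machine 1] = (10+12)/2 = 11.
E[Z | machine 2] = (7+11+13)/3 = 31/3.
E[Z | machine 3] = (7+11+13)/3 = 31/3.
E[Z | machine 4] = (2+5+8+12+14)/5 = 41/5.
By the law of total expectation,
E[Z] = (1/4)·(11) + (1/4)·(31/3) + (1/4)·(31/3) + (1/4)·(41/5) = 299/30.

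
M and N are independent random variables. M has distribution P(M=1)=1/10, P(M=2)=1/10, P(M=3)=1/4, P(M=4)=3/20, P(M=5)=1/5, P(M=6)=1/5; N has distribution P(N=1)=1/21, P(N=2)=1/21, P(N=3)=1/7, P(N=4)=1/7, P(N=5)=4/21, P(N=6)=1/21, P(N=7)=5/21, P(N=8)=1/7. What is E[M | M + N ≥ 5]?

P(M + N ≥ 5) = 401/420.
Summing M·P(x,y) over outcomes with M + N ≥ 5 gives 132/35.
E[M | M + N ≥ 5] = (132/35) / (401/420) = 1584/401.

1584/401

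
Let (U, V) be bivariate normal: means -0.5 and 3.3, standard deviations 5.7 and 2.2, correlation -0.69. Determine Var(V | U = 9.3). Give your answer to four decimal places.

For a bivariate normal, Var(V | U=x) = σ_V²(1 − ρ²).
Var(V | U=9.3) = (2.2)²·(1 − (-0.69)²) = 4.84·0.5239 = 2.5357.

2.5357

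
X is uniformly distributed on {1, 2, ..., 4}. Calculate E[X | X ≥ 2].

3

Given X ≥ 2, X is equally likely to be any of {2, 3, 4}.
E[X | X ≥ 2] = (2 + 3 + 4) / 3 = 3.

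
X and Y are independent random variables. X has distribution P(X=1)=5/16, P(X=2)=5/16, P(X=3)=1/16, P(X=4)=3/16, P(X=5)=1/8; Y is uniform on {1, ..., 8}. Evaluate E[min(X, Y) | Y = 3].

P(Y = 3) = 1/8.
Summing min(X,Y)·P(x,y) over outcomes with Y = 3 gives 33/128.
E[min(X, Y) | Y = 3] = (33/128) / (1/8) = 33/16.

33/16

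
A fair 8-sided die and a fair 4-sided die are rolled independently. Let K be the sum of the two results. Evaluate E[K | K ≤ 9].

80/13

P(K ≤ 9) = 13/16.
Σ over the event: 2·1/32 + 3·1/16 + 4·3/32 + 5·1/8 + 6·1/8 + 7·1/8 + 8·1/8 + 9·1/8 = 5.
E[K | K ≤ 9] = (5) / (13/16) = 80/13.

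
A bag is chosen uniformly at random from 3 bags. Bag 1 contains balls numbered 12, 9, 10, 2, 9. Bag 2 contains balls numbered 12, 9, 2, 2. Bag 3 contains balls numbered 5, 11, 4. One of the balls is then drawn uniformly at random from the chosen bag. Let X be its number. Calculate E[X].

E[X | bag 1] = (12+9+10+2+9)/5 = 42/5.
E[X | bag 2] = (12+9+2+2)/4 = 25/4.
E[X | bag 3] = (5+11+4)/3 = 20/3.
E[X] = (1/3)·(42/5) + (1/3)·(25/4) + (1/3)·(20/3) = 1279/180.

1279/180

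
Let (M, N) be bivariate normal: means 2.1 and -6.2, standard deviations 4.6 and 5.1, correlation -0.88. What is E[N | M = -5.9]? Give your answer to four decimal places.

The regression of N on M has slope ρ·σ_N/σ_M and passes through (μ_M, μ_N).
E[N | M=-5.9] = -6.2 + (-0.88)·(5.1/4.6)·(-5.9 − (2.1)) = -6.2 + (-0.97565)·(-8) = 1.6052.

1.6052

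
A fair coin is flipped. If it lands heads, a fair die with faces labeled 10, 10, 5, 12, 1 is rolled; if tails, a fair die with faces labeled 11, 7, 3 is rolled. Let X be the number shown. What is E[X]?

E[X | heads] = (10+10+5+12+1)/5 = 38/5.
E[X | tails] = (11+7+3)/3 = 7.
E[X] = (1/2)·(38/5) + (1/2)·(7) = 73/10.

73/10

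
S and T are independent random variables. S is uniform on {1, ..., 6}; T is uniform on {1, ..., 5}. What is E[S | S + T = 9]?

5

P(S + T = 9) = 1/10.
Summing S·P(x,y) over outcomes with S + T = 9 gives 1/2.
E[S | S + T = 9] = (1/2) / (1/10) = 5.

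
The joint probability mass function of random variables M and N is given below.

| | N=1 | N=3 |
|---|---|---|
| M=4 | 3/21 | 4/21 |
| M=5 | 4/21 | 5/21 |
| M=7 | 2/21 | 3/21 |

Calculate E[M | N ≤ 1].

46/9

P(N ≤ 1) = 3/7.
Σ M·P over the event = 4·(3/21) + 5·(4/21) + 7·(2/21) = 46/21.
E[M | N ≤ 1] = (46/21) / (3/7) = 46/9.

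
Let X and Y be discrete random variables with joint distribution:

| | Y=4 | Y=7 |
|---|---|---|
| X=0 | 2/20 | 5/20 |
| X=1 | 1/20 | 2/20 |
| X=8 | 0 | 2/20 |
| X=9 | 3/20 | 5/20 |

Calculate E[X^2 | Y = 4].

122/3

P(Y = 4) = 3/10.
Σ X^2·P over the event = 0·(2/20) + 1·(1/20) + 81·(3/20) = 61/5.
E[X^2 | Y = 4] = (61/5) / (3/10) = 122/3.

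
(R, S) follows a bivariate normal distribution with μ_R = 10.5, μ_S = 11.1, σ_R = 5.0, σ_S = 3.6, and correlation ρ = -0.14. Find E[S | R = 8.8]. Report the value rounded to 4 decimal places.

E[S | R=x] = μ_S + ρ(σ_S/σ_R)(x − μ_R) for jointly normal variables.
E[S | R=8.8] = 11.1 + (-0.14)·(3.6/5.0)·(8.8 − (10.5)) = 11.1 + (-0.1008)·(-1.7) = 11.2714.

11.2714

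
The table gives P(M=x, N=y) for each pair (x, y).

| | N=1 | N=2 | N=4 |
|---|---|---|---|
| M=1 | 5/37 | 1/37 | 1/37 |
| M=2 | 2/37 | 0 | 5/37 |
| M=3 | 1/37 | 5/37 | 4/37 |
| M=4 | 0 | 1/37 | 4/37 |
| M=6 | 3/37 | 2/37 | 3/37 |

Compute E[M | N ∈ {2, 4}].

P(N ∈ {2, 4}) = 26/37.
Summing M·P(M=x,N=y) over the conditioning event gives 89/37.
E[M | N ∈ {2, 4}] = (89/37) / (26/37) = 89/26.

89/26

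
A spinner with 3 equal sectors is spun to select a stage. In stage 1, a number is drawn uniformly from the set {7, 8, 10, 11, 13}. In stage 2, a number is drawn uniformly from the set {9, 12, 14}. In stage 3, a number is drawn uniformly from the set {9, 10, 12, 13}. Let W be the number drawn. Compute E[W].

487/45

E[W | stage 1] = (7+8+10+11+13)/5 = 49/5.
E[W | stage 2] = (9+12+14)/3 = 35/3.
E[W | stage 3] = (9+10+12+13)/4 = 11.
By the law of total expectation,
E[W] = (1/3)·(49/5) + (1/3)·(35/3) + (1/3)·(11) = 487/45.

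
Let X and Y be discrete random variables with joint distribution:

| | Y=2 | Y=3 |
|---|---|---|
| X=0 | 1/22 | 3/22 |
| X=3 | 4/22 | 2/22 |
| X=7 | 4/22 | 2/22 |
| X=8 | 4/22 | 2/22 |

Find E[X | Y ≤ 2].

72/13

P(Y ≤ 2) = 13/22.
Σ X·P over the event = 0·(1/22) + 3·(4/22) + 7·(4/22) + 8·(4/22) = 36/11.
E[X | Y ≤ 2] = (36/11) / (13/22) = 72/13.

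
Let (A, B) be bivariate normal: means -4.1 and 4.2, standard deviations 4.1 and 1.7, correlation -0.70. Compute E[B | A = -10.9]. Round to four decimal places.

6.1737

For a bivariate normal, E[B | A=x] = μ_B + ρ·(σ_B/σ_A)·(x − μ_A).
E[B | A=-10.9] = 4.2 + (-0.70)·(1.7/4.1)·(-10.9 − (-4.1)) = 4.2 + (-0.290244)·(-6.8) = 6.1737.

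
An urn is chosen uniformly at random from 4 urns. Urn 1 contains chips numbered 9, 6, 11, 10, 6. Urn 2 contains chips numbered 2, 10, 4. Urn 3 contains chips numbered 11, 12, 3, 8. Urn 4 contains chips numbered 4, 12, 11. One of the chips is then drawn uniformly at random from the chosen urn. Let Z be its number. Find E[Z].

937/120

E[Z | urn 1] = (9+6+11+10+6)/5 = 42/5.
E[Z | urn 2] = (2+10+4)/3 = 16/3.
E[Z | urn 3] = (11+12+3+8)/4 = 17/2.
E[Z | urn 4] = (4+12+11)/3 = 9.
By the law of total expectation,
E[Z] = (1/4)·(42/5) + (1/4)·(16/3) + (1/4)·(17/2) + (1/4)·(9) = 937/120.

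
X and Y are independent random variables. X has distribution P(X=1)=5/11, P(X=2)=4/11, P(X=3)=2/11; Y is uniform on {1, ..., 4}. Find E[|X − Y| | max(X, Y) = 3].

4/3

P(max(X, Y) = 3) = 15/44.
Summing |X−Y|·P(x,y) over outcomes with max(X, Y) = 3 gives 5/11.
E[|X − Y| | max(X, Y) = 3] = (5/11) / (15/44) = 4/3.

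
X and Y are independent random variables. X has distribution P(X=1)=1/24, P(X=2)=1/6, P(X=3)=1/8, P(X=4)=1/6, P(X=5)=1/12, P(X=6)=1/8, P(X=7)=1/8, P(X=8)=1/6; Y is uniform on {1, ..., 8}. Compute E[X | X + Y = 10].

114/23

P(X + Y = 10) = 23/192.
Summing X·P(x,y) over outcomes with X + Y = 10 gives 19/32.
E[X | X + Y = 10] = (19/32) / (23/192) = 114/23.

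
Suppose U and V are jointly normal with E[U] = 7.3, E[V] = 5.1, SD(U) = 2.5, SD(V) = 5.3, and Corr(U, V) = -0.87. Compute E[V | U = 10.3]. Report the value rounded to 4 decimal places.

For a bivariate normal, E[V | U=x] = μ_V + ρ·(σ_V/σ_U)·(x − μ_U).
E[V | U=10.3] = 5.1 + (-0.87)·(5.3/2.5)·(10.3 − (7.3)) = 5.1 + (-1.8444)·(3) = -0.4332.

-0.4332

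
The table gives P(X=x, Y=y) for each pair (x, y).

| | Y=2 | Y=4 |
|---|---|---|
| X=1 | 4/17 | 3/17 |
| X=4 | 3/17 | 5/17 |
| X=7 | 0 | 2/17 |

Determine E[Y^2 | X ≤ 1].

P(X ≤ 1) = 7/17.
Σ Y^2·P over the event = 4·(4/17) + 16·(3/17) = 64/17.
E[Y^2 | X ≤ 1] = (64/17) / (7/17) = 64/7.

64/7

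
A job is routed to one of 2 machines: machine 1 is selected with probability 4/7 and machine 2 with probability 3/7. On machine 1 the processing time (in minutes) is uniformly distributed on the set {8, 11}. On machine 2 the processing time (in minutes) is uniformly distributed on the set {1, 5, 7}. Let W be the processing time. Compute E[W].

51/7

E[W | machine 1] = (8+11)/2 = 19/2.
E[W | machine 2] = (1+5+7)/3 = 13/3.
By the law of total expectation,
E[W] = (4/7)·(19/2) + (3/7)·(13/3) = 51/7.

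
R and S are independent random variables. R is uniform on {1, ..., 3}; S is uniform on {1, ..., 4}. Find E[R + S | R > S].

P(R > S) = 1/4.
Summing (R+S)·P(x,y) over outcomes with R > S gives 1.
E[R + S | R > S] = (1) / (1/4) = 4.

4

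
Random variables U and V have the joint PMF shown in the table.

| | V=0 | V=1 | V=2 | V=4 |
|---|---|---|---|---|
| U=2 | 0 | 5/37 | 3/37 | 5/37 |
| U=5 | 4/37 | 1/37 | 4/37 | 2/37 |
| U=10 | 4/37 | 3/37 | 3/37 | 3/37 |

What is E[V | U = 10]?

21/13

P(U = 10) = 13/37.
Σ V·P over the event = 0·(4/37) + 1·(3/37) + 2·(3/37) + 4·(3/37) = 21/37.
E[V | U = 10] = (21/37) / (13/37) = 21/13.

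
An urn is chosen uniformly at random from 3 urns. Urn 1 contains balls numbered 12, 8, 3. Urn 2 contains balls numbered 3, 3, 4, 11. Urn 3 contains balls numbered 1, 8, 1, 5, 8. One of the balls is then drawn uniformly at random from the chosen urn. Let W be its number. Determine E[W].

1051/180

E[W | urn 1] = (12+8+3)/3 = 23/3.
E[W | urn 2] = (3+3+4+11)/4 = 21/4.
E[W | urn 3] = (1+8+1+5+8)/5 = 23/5.
E[W] = (1/3)·(23/3) + (1/3)·(21/4) + (1/3)·(23/5) = 1051/180.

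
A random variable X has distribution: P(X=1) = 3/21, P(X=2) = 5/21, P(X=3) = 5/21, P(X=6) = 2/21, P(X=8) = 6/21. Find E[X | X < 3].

13/8

P(X < 3) = 8/21.
Σ over the event: 1·1/7 + 2·5/21 = 13/21.
E[X | X < 3] = (13/21) / (8/21) = 13/8.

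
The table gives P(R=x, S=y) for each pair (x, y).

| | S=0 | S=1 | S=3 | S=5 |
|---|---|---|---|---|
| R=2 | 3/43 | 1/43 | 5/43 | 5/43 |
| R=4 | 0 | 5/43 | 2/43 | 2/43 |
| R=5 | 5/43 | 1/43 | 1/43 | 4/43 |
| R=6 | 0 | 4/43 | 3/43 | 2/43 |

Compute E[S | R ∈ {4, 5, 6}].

P(R ∈ {4, 5, 6}) = 29/43.
Summing S·P(R=x,S=y) over the conditioning event gives 68/43.
E[S | R ∈ {4, 5, 6}] = (68/43) / (29/43) = 68/29.

68/29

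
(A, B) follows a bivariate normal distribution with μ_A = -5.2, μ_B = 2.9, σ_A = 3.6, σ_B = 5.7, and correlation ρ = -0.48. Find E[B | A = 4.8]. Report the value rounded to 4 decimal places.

-4.7000

For a bivariate normal, E[B | A=x] = μ_B + ρ·(σ_B/σ_A)·(x − μ_A).
E[B | A=4.8] = 2.9 + (-0.48)·(5.7/3.6)·(4.8 − (-5.2)) = 2.9 + (-0.76)·(10) = -4.7000.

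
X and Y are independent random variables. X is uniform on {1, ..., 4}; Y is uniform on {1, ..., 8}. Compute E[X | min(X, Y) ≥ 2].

P(min(X, Y) ≥ 2) = 21/32.
Summing X·P(x,y) over outcomes with min(X, Y) ≥ 2 gives 63/32.
E[X | min(X, Y) ≥ 2] = (63/32) / (21/32) = 3.

3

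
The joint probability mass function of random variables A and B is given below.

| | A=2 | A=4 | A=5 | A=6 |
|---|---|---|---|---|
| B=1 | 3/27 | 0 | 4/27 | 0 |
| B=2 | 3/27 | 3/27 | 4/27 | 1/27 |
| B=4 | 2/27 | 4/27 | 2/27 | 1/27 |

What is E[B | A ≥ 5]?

13/6

P(A ≥ 5) = 4/9.
Σ B·P over the event = 1·(4/27) + 2·(4/27) + 4·(2/27) + 2·(1/27) + 4·(1/27) = 26/27.
E[B | A ≥ 5] = (26/27) / (4/9) = 13/6.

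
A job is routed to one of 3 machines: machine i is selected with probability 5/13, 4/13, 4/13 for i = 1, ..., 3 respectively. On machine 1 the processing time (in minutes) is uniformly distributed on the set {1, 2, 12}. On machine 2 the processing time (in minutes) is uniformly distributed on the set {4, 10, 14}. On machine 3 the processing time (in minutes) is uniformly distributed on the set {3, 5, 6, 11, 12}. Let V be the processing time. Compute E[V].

E[V | machine 1] = (1+2+12)/3 = 5.
E[V | machine 2] = (4+10+14)/3 = 28/3.
E[V | machine 3] = (3+5+6+11+12)/5 = 37/5.
E[V] = (5/13)·(5) + (4/13)·(28/3) + (4/13)·(37/5) = 1379/195.

1379/195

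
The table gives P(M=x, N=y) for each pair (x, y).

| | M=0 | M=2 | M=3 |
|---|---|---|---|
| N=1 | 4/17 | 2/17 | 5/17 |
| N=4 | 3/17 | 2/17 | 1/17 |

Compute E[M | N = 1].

19/11

P(N = 1) = 11/17.
Summing M·P(M=x,N=y) over the conditioning event gives 19/17.
E[M | N = 1] = (19/17) / (11/17) = 19/11.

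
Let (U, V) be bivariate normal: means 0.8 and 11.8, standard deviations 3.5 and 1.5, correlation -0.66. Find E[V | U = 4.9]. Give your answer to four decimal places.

E[V | U=x] = μ_V + ρ(σ_V/σ_U)(x − μ_U) for jointly normal variables.
E[V | U=4.9] = 11.8 + (-0.66)·(1.5/3.5)·(4.9 − (0.8)) = 11.8 + (-0.28286)·(4.1) = 10.6403.

10.6403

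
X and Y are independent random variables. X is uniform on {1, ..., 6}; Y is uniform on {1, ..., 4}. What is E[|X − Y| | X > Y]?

17/7

P(X > Y) = 7/12.
Summing |X−Y|·P(x,y) over outcomes with X > Y gives 17/12.
E[|X − Y| | X > Y] = (17/12) / (7/12) = 17/7.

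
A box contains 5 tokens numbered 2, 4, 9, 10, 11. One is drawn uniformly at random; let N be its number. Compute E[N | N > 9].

P(N > 9) = 2/5.
Σ over the event: 10·1/5 + 11·1/5 = 21/5.
E[N | N > 9] = (21/5) / (2/5) = 21/2.

21/2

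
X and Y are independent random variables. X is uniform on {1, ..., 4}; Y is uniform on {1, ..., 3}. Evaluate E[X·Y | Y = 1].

5/2

P(Y = 1) = 1/3.
Summing XY·P(x,y) over outcomes with Y = 1 gives 5/6.
E[X·Y | Y = 1] = (5/6) / (1/3) = 5/2.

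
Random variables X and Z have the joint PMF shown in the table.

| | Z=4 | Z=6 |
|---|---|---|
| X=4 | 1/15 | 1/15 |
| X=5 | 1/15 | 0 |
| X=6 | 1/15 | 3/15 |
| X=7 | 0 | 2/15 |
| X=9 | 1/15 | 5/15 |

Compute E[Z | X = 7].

6

P(X = 7) = 2/15.
Σ Z·P over the event = 6·(2/15) = 4/5.
E[Z | X = 7] = (4/5) / (2/15) = 6.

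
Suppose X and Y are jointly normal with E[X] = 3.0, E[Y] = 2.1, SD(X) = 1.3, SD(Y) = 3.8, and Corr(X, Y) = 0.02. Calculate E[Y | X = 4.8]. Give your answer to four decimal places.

The regression of Y on X has slope ρ·σ_Y/σ_X and passes through (μ_X, μ_Y).
E[Y | X=4.8] = 2.1 + (0.02)·(3.8/1.3)·(4.8 − (3.0)) = 2.1 + (0.058462)·(1.8) = 2.2052.

2.2052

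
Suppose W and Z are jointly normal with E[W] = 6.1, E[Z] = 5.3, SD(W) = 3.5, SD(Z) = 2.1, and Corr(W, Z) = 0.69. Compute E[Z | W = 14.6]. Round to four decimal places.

8.8190

The regression of Z on W has slope ρ·σ_Z/σ_W and passes through (μ_W, μ_Z).
E[Z | W=14.6] = 5.3 + (0.69)·(2.1/3.5)·(14.6 − (6.1)) = 5.3 + (0.414)·(8.5) = 8.8190.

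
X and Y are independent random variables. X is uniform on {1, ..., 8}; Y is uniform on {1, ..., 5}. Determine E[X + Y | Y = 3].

15/2

Outcomes with Y = 3: (1,3), (2,3), (3,3), (4,3), (5,3), (6,3), (7,3), (8,3), each with probability 1/40.
E[X + Y | Y = 3] = (4 + 5 + 6 + 7 + 8 + 9 + 10 + 11) / 8 = 15/2.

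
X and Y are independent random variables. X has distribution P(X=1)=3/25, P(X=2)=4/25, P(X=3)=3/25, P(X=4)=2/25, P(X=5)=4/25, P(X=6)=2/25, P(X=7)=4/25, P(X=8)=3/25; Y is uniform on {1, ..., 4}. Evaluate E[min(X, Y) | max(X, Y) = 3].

P(max(X, Y) = 3) = 4/25.
Summing min(X,Y)·P(x,y) over outcomes with max(X, Y) = 3 gives 29/100.
E[min(X, Y) | max(X, Y) = 3] = (29/100) / (4/25) = 29/16.

29/16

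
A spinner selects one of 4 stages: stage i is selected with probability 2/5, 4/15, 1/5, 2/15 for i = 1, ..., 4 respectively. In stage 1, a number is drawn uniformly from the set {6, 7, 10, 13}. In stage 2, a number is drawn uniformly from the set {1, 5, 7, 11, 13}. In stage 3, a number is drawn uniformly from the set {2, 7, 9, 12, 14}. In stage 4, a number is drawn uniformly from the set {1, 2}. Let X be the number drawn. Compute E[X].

113/15

E[X | stage 1] = (6+7+10+13)/4 = 9.
E[X | stage 2] = (1+5+7+11+13)/5 = 37/5.
E[X | stage 3] = (2+7+9+12+14)/5 = 44/5.
E[X | stage 4] = (1+2)/2 = 3/2.
E[X] = (2/5)·(9) + (4/15)·(37/5) + (1/5)·(44/5) + (2/15)·(3/2) = 113/15.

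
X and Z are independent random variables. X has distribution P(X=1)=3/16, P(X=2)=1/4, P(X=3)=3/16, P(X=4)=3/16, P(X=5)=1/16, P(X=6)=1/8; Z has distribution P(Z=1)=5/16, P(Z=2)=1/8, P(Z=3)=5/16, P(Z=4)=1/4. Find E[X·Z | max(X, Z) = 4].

P(max(X, Z) = 4) = 11/32.
Summing XZ·P(x,y) over outcomes with max(X, Z) = 4 gives 25/8.
E[X·Z | max(X, Z) = 4] = (25/8) / (11/32) = 100/11.

100/11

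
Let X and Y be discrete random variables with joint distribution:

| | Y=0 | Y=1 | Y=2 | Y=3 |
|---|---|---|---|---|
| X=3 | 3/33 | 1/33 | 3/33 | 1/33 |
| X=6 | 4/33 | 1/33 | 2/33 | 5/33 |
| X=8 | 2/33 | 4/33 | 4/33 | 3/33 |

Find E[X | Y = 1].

P(Y = 1) = 2/11.
Σ X·P over the event = 3·(1/33) + 6·(1/33) + 8·(4/33) = 41/33.
E[X | Y = 1] = (41/33) / (2/11) = 41/6.

41/6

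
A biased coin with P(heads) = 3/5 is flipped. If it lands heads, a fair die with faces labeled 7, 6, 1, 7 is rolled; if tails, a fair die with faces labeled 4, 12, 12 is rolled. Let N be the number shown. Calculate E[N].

413/60

E[N | heads] = (7+6+1+7)/4 = 21/4.
E[N | tails] = (4+12+12)/3 = 28/3.
By the law of total expectation,
E[N] = (3/5)·(21/4) + (2/5)·(28/3) = 413/60.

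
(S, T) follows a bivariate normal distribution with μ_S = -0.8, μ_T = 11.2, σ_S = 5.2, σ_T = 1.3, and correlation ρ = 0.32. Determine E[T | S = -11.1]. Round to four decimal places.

The regression of T on S has slope ρ·σ_T/σ_S and passes through (μ_S, μ_T).
E[T | S=-11.1] = 11.2 + (0.32)·(1.3/5.2)·(-11.1 − (-0.8)) = 11.2 + (0.08)·(-10.3) = 10.3760.

10.3760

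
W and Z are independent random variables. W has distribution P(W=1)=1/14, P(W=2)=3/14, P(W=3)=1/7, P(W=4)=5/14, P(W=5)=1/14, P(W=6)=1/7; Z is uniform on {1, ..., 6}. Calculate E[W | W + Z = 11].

17/3

P(W + Z = 11) = 1/28.
Summing W·P(x,y) over outcomes with W + Z = 11 gives 17/84.
E[W | W + Z = 11] = (17/84) / (1/28) = 17/3.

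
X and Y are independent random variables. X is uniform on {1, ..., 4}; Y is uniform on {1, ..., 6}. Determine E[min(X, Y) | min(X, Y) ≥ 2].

41/15

P(min(X, Y) ≥ 2) = 5/8.
Summing min(X,Y)·P(x,y) over outcomes with min(X, Y) ≥ 2 gives 41/24.
E[min(X, Y) | min(X, Y) ≥ 2] = (41/24) / (5/8) = 41/15.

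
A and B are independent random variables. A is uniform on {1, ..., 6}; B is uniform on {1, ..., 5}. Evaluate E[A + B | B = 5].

Outcomes with B = 5: (1,5), (2,5), (3,5), (4,5), (5,5), (6,5), each with probability 1/30.
E[A + B | B = 5] = (6 + 7 + 8 + 9 + 10 + 11) / 6 = 17/2.

17/2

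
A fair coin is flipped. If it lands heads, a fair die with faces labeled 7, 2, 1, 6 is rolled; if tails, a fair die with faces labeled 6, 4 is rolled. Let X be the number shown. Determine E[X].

9/2

E[X | heads] = (7+2+1+6)/4 = 4.
E[X | tails] = (6+4)/2 = 5.
E[X] = (1/2)·(4) + (1/2)·(5) = 9/2.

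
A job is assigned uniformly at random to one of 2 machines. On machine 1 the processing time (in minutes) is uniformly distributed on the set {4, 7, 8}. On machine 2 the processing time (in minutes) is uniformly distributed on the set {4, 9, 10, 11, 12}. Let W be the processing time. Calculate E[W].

233/30

E[W | machine 1] = (4+7+8)/3 = 19/3.
E[W | machine 2] = (4+9+10+11+12)/5 = 46/5.
E[W] = (1/2)·(19/3) + (1/2)·(46/5) = 233/30.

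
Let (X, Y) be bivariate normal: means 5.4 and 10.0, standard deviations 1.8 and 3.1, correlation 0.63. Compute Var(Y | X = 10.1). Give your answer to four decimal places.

For a bivariate normal, Var(Y | X=x) = σ_Y²(1 − ρ²).
Var(Y | X=10.1) = (3.1)²·(1 − (0.63)²) = 9.61·0.6031 = 5.7958.

5.7958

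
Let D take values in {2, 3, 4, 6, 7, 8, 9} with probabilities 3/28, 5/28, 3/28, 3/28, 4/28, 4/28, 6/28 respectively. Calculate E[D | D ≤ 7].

P(D ≤ 7) = 9/14.
Σ over the event: 2·3/28 + 3·5/28 + 4·3/28 + 6·3/28 + 7·1/7 = 79/28.
E[D | D ≤ 7] = (79/28) / (9/14) = 79/18.

79/18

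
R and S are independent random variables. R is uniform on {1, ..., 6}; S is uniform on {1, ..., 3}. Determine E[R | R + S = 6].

4

Outcomes with R + S = 6: (3,3), (4,2), (5,1), each with probability 1/18.
E[R | R + S = 6] = (3 + 4 + 5) / 3 = 4.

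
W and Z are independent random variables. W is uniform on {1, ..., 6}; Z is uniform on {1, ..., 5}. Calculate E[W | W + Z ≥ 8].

Outcomes with W + Z ≥ 8: (3,5), (4,4), (4,5), (5,3), (5,4), (5,5), (6,2), (6,3), (6,4), (6,5), each with probability 1/30.
E[W | W + Z ≥ 8] = (3 + 4 + 4 + 5 + 5 + 5 + 6 + 6 + 6 + 6) / 10 = 5.

5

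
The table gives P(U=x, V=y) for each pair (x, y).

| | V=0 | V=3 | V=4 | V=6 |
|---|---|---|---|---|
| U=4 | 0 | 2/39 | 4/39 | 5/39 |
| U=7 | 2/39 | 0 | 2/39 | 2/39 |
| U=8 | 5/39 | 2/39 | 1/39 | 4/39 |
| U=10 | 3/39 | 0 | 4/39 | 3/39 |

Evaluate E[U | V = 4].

78/11

P(V = 4) = 11/39.
Σ U·P over the event = 4·(4/39) + 7·(2/39) + 8·(1/39) + 10·(4/39) = 2.
E[U | V = 4] = (2) / (11/39) = 78/11.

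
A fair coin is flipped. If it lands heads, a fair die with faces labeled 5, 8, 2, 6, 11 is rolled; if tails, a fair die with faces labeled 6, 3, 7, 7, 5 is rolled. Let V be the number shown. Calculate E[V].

E[V | heads] = (5+8+2+6+11)/5 = 32/5.
E[V | tails] = (6+3+7+7+5)/5 = 28/5.
By the law of total expectation,
E[V] = (1/2)·(32/5) + (1/2)·(28/5) = 6.

6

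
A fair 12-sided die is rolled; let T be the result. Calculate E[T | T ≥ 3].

Given T ≥ 3, T is equally likely to be any of {3, 4, 5, 6, 7, 8, 9, 10, 11, 12}.
E[T | T ≥ 3] = (3 + 4 + 5 + 6 + 7 + 8 + 9 + 10 + 11 + 12) / 10 = 15/2.

15/2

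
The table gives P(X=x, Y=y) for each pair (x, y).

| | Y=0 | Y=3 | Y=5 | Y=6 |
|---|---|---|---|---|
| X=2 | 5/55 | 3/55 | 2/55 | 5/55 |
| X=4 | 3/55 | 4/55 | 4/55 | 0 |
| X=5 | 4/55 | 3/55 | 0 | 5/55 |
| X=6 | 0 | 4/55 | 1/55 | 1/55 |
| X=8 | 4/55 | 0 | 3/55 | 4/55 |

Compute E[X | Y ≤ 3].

9/2

P(Y ≤ 3) = 6/11.
Σ X·P over the event = 2·(5/55) + 2·(3/55) + 4·(3/55) + 4·(4/55) + 5·(4/55) + 5·(3/55) + 6·(4/55) + 8·(4/55) = 27/11.
E[X | Y ≤ 3] = (27/11) / (6/11) = 9/2.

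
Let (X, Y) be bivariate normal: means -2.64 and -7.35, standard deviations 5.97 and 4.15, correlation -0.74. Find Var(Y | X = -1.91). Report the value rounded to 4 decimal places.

Var(Y | X=x) = (1 − ρ²)·σ_Y².
Var(Y | X=-1.91) = (4.15)²·(1 − (-0.74)²) = 17.2225·0.4524 = 7.7915.

7.7915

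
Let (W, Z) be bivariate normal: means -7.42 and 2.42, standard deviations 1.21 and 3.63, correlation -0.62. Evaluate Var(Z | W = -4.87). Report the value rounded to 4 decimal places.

The conditional variance in a bivariate normal is σ_Z²(1 − ρ²), independent of x.
Var(Z | W=-4.87) = (3.63)²·(1 − (-0.62)²) = 13.1769·0.6156 = 8.1117.

8.1117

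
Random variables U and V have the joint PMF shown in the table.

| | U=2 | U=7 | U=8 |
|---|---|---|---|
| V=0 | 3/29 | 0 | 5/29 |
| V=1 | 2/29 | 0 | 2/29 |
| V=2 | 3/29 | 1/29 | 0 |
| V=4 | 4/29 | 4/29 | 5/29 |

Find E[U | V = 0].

P(V = 0) = 8/29.
Σ U·P over the event = 2·(3/29) + 8·(5/29) = 46/29.
E[U | V = 0] = (46/29) / (8/29) = 23/4.

23/4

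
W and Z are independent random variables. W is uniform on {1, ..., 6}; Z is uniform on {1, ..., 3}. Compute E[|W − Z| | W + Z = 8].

P(W + Z = 8) = 1/9.
Summing |W−Z|·P(x,y) over outcomes with W + Z = 8 gives 1/3.
E[|W − Z| | W + Z = 8] = (1/3) / (1/9) = 3.

3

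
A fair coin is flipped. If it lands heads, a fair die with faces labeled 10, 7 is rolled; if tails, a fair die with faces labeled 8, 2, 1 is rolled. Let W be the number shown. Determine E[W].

E[W | heads] = (10+7)/2 = 17/2.
E[W | tails] = (8+2+1)/3 = 11/3.
E[W] = (1/2)·(17/2) + (1/2)·(11/3) = 73/12.

73/12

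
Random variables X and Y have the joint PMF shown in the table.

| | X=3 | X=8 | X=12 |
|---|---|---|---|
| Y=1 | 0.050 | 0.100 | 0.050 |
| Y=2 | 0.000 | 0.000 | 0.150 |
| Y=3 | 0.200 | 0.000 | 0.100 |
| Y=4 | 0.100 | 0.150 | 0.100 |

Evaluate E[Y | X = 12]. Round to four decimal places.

P(X = 12) = 0.400.
Summing Y·P(X=x,Y=y) over the conditioning event gives 1.050.
E[Y | X = 12] = (1.050) / (0.400) = 2.6250.

2.6250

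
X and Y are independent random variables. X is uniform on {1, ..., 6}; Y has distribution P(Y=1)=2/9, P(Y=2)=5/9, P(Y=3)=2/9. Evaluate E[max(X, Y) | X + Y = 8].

40/7

P(X + Y = 8) = 7/54.
Summing max(X,Y)·P(x,y) over outcomes with X + Y = 8 gives 20/27.
E[max(X, Y) | X + Y = 8] = (20/27) / (7/54) = 40/7.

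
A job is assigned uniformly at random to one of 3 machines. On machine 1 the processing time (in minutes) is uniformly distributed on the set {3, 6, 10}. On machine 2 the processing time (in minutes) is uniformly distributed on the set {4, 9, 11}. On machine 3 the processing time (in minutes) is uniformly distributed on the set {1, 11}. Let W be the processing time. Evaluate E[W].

E[W | machine 1] = (3+6+10)/3 = 19/3.
E[W | machine 2] = (4+9+11)/3 = 8.
E[W | machine 3] = (1+11)/2 = 6.
By the law of total expectation,
E[W] = (1/3)·(19/3) + (1/3)·(8) + (1/3)·(6) = 61/9.

61/9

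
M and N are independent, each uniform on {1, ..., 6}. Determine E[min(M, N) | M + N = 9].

7/2

Outcomes with M + N = 9: (3,6), (4,5), (5,4), (6,3), each with probability 1/36.
E[min(M, N) | M + N = 9] = (3 + 4 + 4 + 3) / 4 = 7/2.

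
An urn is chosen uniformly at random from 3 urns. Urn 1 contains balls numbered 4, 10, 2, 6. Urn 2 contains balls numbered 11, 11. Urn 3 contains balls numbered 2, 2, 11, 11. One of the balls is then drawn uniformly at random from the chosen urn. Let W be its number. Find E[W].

23/3

E[W | urn 1] = (4+10+2+6)/4 = 11/2.
E[W | urn 2] = (11+11)/2 = 11.
E[W | urn 3] = (2+2+11+11)/4 = 13/2.
By the law of total expectation,
E[W] = (1/3)·(11/2) + (1/3)·(11) + (1/3)·(13/2) = 23/3.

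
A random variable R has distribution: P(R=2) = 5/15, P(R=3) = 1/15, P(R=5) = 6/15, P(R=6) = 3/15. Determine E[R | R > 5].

P(R > 5) = 1/5.
Σ over the event: 6·1/5 = 6/5.
E[R | R > 5] = (6/5) / (1/5) = 6.

6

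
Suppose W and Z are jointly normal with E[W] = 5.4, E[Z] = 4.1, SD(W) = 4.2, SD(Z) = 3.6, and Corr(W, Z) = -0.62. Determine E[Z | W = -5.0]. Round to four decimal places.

9.6269

For a bivariate normal, E[Z | W=x] = μ_Z + ρ·(σ_Z/σ_W)·(x − μ_W).
E[Z | W=-5.0] = 4.1 + (-0.62)·(3.6/4.2)·(-5.0 − (5.4)) = 4.1 + (-0.53143)·(-10.4) = 9.6269.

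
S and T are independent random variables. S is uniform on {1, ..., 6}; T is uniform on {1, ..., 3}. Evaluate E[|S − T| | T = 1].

Outcomes with T = 1: (1,1), (2,1), (3,1), (4,1), (5,1), (6,1), each with probability 1/18.
E[|S − T| | T = 1] = (0 + 1 + 2 + 3 + 4 + 5) / 6 = 5/2.

5/2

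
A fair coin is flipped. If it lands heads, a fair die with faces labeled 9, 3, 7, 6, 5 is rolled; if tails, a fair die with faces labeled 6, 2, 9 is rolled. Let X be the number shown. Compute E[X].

35/6

E[X | heads] = (9+3+7+6+5)/5 = 6.
E[X | tails] = (6+2+9)/3 = 17/3.
By the law of total expectation,
E[X] = (1/2)·(6) + (1/2)·(17/3) = 35/6.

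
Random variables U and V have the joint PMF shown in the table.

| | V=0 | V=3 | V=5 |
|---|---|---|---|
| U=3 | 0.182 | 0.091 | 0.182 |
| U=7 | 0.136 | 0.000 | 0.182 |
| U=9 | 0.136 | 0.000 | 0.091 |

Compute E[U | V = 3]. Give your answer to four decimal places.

P(V = 3) = 0.091.
Summing U·P(U=x,V=y) over the conditioning event gives 0.273.
E[U | V = 3] = (0.273) / (0.091) = 3.0000.

3.0000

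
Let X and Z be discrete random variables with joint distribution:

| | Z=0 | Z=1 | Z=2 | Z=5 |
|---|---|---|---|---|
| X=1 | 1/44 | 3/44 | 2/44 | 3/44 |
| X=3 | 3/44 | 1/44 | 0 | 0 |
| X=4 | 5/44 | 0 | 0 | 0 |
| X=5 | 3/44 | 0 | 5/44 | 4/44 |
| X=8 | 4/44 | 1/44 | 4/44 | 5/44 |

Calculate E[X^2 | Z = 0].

439/16

P(Z = 0) = 4/11.
Σ X^2·P over the event = 1·(1/44) + 9·(3/44) + 16·(5/44) + 25·(3/44) + 64·(4/44) = 439/44.
E[X^2 | Z = 0] = (439/44) / (4/11) = 439/16.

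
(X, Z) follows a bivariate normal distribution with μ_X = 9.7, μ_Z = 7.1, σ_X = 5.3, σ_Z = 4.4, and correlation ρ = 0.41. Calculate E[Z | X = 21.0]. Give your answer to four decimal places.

For a bivariate normal, E[Z | X=x] = μ_Z + ρ·(σ_Z/σ_X)·(x − μ_X).
E[Z | X=21.0] = 7.1 + (0.41)·(4.4/5.3)·(21.0 − (9.7)) = 7.1 + (0.34038)·(11.3) = 10.9463.

10.9463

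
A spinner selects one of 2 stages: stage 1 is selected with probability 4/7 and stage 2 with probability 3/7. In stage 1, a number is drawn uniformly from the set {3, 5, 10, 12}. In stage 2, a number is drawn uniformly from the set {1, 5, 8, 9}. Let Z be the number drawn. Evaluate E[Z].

27/4

E[Z | stage 1] = (3+5+10+12)/4 = 15/2.
E[Z | stage 2] = (1+5+8+9)/4 = 23/4.
E[Z] = (4/7)·(15/2) + (3/7)·(23/4) = 27/4.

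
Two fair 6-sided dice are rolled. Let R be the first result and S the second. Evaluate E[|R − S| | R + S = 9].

P(R + S = 9) = 1/9.
Summing |R−S|·P(x,y) over outcomes with R + S = 9 gives 2/9.
E[|R − S| | R + S = 9] = (2/9) / (1/9) = 2.

2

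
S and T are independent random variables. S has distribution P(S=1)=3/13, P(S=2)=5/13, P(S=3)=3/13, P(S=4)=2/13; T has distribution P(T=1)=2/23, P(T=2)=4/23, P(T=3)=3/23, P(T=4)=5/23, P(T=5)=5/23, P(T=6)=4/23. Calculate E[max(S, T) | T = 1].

30/13

P(T = 1) = 2/23.
Summing max(S,T)·P(x,y) over outcomes with T = 1 gives 60/299.
E[max(S, T) | T = 1] = (60/299) / (2/23) = 30/13.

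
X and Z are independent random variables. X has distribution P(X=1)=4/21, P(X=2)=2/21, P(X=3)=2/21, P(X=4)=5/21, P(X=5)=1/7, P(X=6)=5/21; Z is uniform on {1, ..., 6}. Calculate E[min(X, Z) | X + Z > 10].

70/13

P(X + Z > 10) = 13/126.
Summing min(X,Z)·P(x,y) over outcomes with X + Z > 10 gives 5/9.
E[min(X, Z) | X + Z > 10] = (5/9) / (13/126) = 70/13.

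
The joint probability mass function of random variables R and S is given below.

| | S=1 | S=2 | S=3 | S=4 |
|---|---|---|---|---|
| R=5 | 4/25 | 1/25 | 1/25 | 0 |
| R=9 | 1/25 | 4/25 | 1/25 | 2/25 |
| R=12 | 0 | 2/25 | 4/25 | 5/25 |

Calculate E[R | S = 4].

78/7

P(S = 4) = 7/25.
Summing R·P(R=x,S=y) over the conditioning event gives 78/25.
E[R | S = 4] = (78/25) / (7/25) = 78/7.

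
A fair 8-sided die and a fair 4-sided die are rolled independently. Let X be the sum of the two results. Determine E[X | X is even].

7

P(X is even) = 1/2.
Σ over the event: 2·1/32 + 4·3/32 + 6·1/8 + 8·1/8 + 10·3/32 + 12·1/32 = 7/2.
E[X | X is even] = (7/2) / (1/2) = 7.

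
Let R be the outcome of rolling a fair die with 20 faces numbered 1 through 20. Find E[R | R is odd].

10

Given R is odd, R is equally likely to be any of {1, 3, 5, 7, 9, 11, 13, 15, 17, 19}.
E[R | R is odd] = (1 + 3 + 5 + 7 + 9 + 11 + 13 + 15 + 17 + 19) / 10 = 10.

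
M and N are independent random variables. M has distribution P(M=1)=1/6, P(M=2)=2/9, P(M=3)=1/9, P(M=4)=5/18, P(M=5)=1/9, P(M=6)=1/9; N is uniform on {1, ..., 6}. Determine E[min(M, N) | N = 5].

19/6

P(N = 5) = 1/6.
Summing min(M,N)·P(x,y) over outcomes with N = 5 gives 19/36.
E[min(M, N) | N = 5] = (19/36) / (1/6) = 19/6.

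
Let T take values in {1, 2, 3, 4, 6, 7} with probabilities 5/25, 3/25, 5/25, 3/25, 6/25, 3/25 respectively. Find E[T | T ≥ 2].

P(T ≥ 2) = 4/5.
Σ over the event: 2·3/25 + 3·1/5 + 4·3/25 + 6·6/25 + 7·3/25 = 18/5.
E[T | T ≥ 2] = (18/5) / (4/5) = 9/2.

9/2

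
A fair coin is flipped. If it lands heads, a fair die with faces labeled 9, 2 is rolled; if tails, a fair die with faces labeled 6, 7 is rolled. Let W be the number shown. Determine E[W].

6

E[W | heads] = (9+2)/2 = 11/2.
E[W | tails] = (6+7)/2 = 13/2.
By the law of total expectation,
E[W] = (1/2)·(11/2) + (1/2)·(13/2) = 6.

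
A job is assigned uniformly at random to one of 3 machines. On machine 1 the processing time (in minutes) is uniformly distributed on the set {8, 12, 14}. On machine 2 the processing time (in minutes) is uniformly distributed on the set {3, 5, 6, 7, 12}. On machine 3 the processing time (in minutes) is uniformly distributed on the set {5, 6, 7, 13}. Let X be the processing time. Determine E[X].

1541/180

E[X | machine 1] = (8+12+14)/3 = 34/3.
E[X | machine 2] = (3+5+6+7+12)/5 = 33/5.
E[X | machine 3] = (5+6+7+13)/4 = 31/4.
By the law of total expectation,
E[X] = (1/3)·(34/3) + (1/3)·(33/5) + (1/3)·(31/4) = 1541/180.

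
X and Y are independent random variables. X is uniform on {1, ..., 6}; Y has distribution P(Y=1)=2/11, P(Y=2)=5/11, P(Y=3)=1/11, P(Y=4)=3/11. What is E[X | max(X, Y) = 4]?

P(max(X, Y) = 4) = 10/33.
Summing X·P(x,y) over outcomes with max(X, Y) = 4 gives 31/33.
E[X | max(X, Y) = 4] = (31/33) / (10/33) = 31/10.

31/10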